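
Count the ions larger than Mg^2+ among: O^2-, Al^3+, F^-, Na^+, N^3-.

Isoelectronic series (10 e⁻ each). Size is set by nuclear charge: more protons means a smaller ion. Al^3+ (Z=13), Mg^2+ (Z=12), Na^+ (Z=11), F^- (Z=9), O^2- (Z=8), N^3- (Z=7).
Ordering all of them (including Mg^2+) by radius gives Al^3+ < Mg^2+ < Na^+ < F^- < O^2- < N^3-. So 4 are larger.

4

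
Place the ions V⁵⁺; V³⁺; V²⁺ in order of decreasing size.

V²⁺ > V³⁺ > V⁵⁺

These are all V ions. Removing more electrons (higher positive charge) pulls the remaining electrons in closer, so V⁵⁺ is smallest and V²⁺ is largest.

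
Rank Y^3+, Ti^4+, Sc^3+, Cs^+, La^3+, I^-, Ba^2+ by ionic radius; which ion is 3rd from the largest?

Ti^4+: 18 e⁻, Z=22, Sc^3+: 18 e⁻, Z=21, Y^3+: 36 e⁻, Z=39, La^3+: 54 e⁻, Z=57, Ba^2+: 54 e⁻, Z=56, Cs^+: 54 e⁻, Z=55, I^-: 54 e⁻, Z=53. Ti^4+ < Sc^3+ (both 18 e⁻, Z=22>21); Sc^3+ < Y^3+ (same group, 1 shell fewer); Y^3+ < La^3+ (same group, period 5 vs 6); La^3+ < Ba^2+ (isoelectronic, higher Z=57 is smaller); Ba^2+ < Cs^+ (isoelectronic, higher Z=56 is smaller); Cs^+ < I^- (both 54 e⁻, Z=55>53).
Full ascending order: Ti^4+ < Sc^3+ < Y^3+ < La^3+ < Ba^2+ < Cs^+ < I^-. Counting from the largest, position 3 is Ba^2+.

Ba^2+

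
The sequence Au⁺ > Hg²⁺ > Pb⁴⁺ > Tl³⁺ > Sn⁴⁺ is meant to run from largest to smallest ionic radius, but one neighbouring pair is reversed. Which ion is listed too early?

Check each adjacent pair. Pb⁴⁺ and Tl³⁺ are reversed: they are isoelectronic (78 e⁻) and Pb has more protons than Tl (82 vs 81), making Pb⁴⁺ smaller. No other neighbouring pair contradicts the periodic trends, so Pb⁴⁺ is the ion listed too early.

Pb⁴⁺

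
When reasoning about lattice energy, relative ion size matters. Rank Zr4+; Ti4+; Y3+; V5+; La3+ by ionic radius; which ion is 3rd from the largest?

Zr4+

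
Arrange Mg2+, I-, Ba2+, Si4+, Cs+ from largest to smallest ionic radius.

I- > Cs+ > Ba2+ > Mg2+ > Si4+

Tabulating Z and e⁻: Si4+ (Z=14, 10 e⁻), Mg2+ (Z=12, 10 e⁻), Ba2+ (Z=56, 54 e⁻), Cs+ (Z=55, 54 e⁻), I- (Z=53, 54 e⁻). Si4+ < Mg2+ (isoelectronic, higher Z=14 is smaller); Mg2+ < Ba2+ (same group, period 3 vs 6); Ba2+ < Cs+ (both 54 e⁻, Z=56>55); Cs+ < I- (isoelectronic, higher Z=55 is smaller).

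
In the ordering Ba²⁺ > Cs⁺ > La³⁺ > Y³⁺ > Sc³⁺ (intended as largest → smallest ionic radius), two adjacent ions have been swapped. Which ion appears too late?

Cs⁺

Scanning neighbour by neighbour, only Ba²⁺/Cs⁺ violates a trend: both have 54 electrons but Z(Ba)=56 > Z(Cs)=55, so Ba²⁺ should be the smaller of the two. That makes Cs⁺ the one sitting a position late relative to where it belongs.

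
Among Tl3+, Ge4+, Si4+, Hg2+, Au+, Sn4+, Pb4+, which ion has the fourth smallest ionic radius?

Pb4+

Work out protons and electrons: Si4+ has 10 e⁻ (Z=14), Ge4+ has 28 e⁻ (Z=32), Sn4+ has 46 e⁻ (Z=50), Pb4+ has 78 e⁻ (Z=82), Tl3+ has 78 e⁻ (Z=81), Hg2+ has 78 e⁻ (Z=80), Au+ has 78 e⁻ (Z=79). Si4+ < Ge4+ (same group, period 3 vs 4); Ge4+ < Sn4+ (same group, 1 shell fewer); Sn4+ < Pb4+ (same group, 1 shell fewer); Pb4+ < Tl3+ (both 78 e⁻, Z=82>81); Tl3+ < Hg2+ (isoelectronic, higher Z=81 is smaller); Hg2+ < Au+ (both 78 e⁻, Z=80>79).
That gives Si4+ < Ge4+ < Sn4+ < Pb4+ < Tl3+ < Hg2+ < Au+. From the smallest end, number 4 is Pb4+.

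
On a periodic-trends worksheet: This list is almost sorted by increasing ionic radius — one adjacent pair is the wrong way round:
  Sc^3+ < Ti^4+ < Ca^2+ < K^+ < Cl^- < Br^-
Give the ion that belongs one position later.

Compare adjacent ions: they are isoelectronic (18 e⁻) and Ti has more protons than Sc (22 vs 21), making Ti^4+ smaller — yet in this increasing list Sc^3+ sits before Ti^4+. Nothing else is reversed, so Sc^3+ should move one place to the right.

Sc^3+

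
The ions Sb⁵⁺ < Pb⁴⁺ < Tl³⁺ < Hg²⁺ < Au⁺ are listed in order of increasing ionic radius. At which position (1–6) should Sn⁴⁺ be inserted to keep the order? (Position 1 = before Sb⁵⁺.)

2

Work out protons and electrons: Sb⁵⁺: 46 e⁻, Z=51, Sn⁴⁺: 46 e⁻, Z=50, Pb⁴⁺: 78 e⁻, Z=82, Tl³⁺: 78 e⁻, Z=81, Hg²⁺: 78 e⁻, Z=80, Au⁺: 78 e⁻, Z=79. Sb⁵⁺ < Sn⁴⁺ (isoelectronic, higher Z=51 is smaller); Sn⁴⁺ < Pb⁴⁺ (same group, 1 shell fewer); Pb⁴⁺ < Tl³⁺ (both 78 e⁻, Z=82>81); Tl³⁺ < Hg²⁺ (isoelectronic, higher Z=81 is smaller); Hg²⁺ < Au⁺ (isoelectronic, higher Z=80 is smaller).
Merged order: Sb⁵⁺ < Sn⁴⁺ < Pb⁴⁺ < Tl³⁺ < Hg²⁺ < Au⁺ — Sn⁴⁺ is number 2.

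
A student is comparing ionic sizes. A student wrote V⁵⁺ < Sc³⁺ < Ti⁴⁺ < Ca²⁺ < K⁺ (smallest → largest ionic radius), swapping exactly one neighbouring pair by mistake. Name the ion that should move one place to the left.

Scanning neighbour by neighbour, only Sc³⁺/Ti⁴⁺ violates a trend: both have 18 electrons but Z(Ti)=22 > Z(Sc)=21, so Ti⁴⁺ should be the smaller of the two. That makes Ti⁴⁺ the one sitting a position late relative to where it belongs.

Ti⁴⁺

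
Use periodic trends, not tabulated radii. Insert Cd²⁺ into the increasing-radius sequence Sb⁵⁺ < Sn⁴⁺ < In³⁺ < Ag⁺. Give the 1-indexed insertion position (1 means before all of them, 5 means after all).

4

Isoelectronic series (46 e⁻ each). Size is set by nuclear charge: more protons means a smaller ion. Sb⁵⁺ (Z=51), Sn⁴⁺ (Z=50), In³⁺ (Z=49), Cd²⁺ (Z=48), Ag⁺ (Z=47).
Putting Cd²⁺ in gives Sb⁵⁺ < Sn⁴⁺ < In³⁺ < Cd²⁺ < Ag⁺; it lands at slot 4.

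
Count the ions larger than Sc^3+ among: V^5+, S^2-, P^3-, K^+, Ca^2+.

Isoelectronic series (18 e⁻ each). Size is set by nuclear charge: more protons means a smaller ion. V^5+ (Z=23), Sc^3+ (Z=21), Ca^2+ (Z=20), K^+ (Z=19), S^2- (Z=16), P^3- (Z=15).
Placing each against Sc^3+: smaller — V^5+; larger — Ca^2+, K^+, S^2-, P^3-. So 4 are larger.

4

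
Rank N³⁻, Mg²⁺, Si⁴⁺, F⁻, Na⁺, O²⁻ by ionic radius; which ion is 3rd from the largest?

Each ion has 10 electrons. The ranking follows nuclear charge in reverse — greater Z gives a smaller radius. Si⁴⁺ (Z=14), Mg²⁺ (Z=12), Na⁺ (Z=11), F⁻ (Z=9), O²⁻ (Z=8), N³⁻ (Z=7).
So the order is Si⁴⁺ < Mg²⁺ < Na⁺ < F⁻ < O²⁻ < N³⁻; the 3rd-largest ion is F⁻.

F⁻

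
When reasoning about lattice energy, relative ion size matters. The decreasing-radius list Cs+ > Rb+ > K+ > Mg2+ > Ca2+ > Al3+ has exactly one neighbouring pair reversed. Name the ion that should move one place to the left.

Ca2+

Check each adjacent pair. Mg2+ and Ca2+ are reversed: same group and charge — period 3 sits above period 4, so Mg2+ is smaller. No other neighbouring pair contradicts the periodic trends, so Ca2+ is the ion listed too late.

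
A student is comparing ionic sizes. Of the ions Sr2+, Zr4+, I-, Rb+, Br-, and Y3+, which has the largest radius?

I-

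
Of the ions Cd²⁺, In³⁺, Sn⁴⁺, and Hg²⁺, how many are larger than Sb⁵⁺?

First list Z and electron count for each: Sb⁵⁺ has 46 e⁻ (Z=51), Sn⁴⁺ has 46 e⁻ (Z=50), In³⁺ has 46 e⁻ (Z=49), Cd²⁺ has 46 e⁻ (Z=48), Hg²⁺ has 78 e⁻ (Z=80). Sb⁵⁺ < Sn⁴⁺ (both 46 e⁻, Z=51>50); Sn⁴⁺ < In³⁺ (both 46 e⁻, Z=50>49); In³⁺ < Cd²⁺ (both 46 e⁻, Z=49>48); Cd²⁺ < Hg²⁺ (same group, 1 shell fewer).
Relative to Sb⁵⁺, the ions that are larger are Sn⁴⁺, In³⁺, Cd²⁺, Hg²⁺. Count: 4.

4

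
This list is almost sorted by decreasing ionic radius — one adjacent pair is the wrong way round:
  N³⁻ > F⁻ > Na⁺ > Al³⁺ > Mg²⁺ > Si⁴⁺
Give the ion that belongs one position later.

Check each adjacent pair. Al³⁺ and Mg²⁺ are reversed: Al³⁺ and Mg²⁺ share 10 electrons; the higher nuclear charge on Al (Z=13) contracts it more, so Al³⁺ < Mg²⁺. No other neighbouring pair contradicts the periodic trends, so Al³⁺ is the ion listed too early.

Al³⁺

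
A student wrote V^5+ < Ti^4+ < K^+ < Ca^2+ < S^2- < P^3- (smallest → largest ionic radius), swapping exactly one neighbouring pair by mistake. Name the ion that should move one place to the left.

Compare adjacent ions: both have 18 electrons but Z(Ca)=20 > Z(K)=19, so Ca^2+ should be the smaller of the two — yet in this increasing list K^+ sits before Ca^2+. Nothing else is reversed, so Ca^2+ should move one place to the left.

Ca^2+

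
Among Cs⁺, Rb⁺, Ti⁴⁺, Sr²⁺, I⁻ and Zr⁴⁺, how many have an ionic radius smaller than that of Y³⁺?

2

Work out protons and electrons: Ti⁴⁺ has 18 e⁻ (Z=22), Zr⁴⁺ has 36 e⁻ (Z=40), Y³⁺ has 36 e⁻ (Z=39), Sr²⁺ has 36 e⁻ (Z=38), Rb⁺ has 36 e⁻ (Z=37), Cs⁺ has 54 e⁻ (Z=55), I⁻ has 54 e⁻ (Z=53). Ti⁴⁺ < Zr⁴⁺ (same group, period 4 vs 5); Zr⁴⁺ < Y³⁺ (both 36 e⁻, Z=40>39); Y³⁺ < Sr²⁺ (both 36 e⁻, Z=39>38); Sr²⁺ < Rb⁺ (both 36 e⁻, Z=38>37); Rb⁺ < Cs⁺ (same group, period 5 vs 6); Cs⁺ < I⁻ (both 54 e⁻, Z=55>53).
Placing each against Y³⁺: smaller — Ti⁴⁺, Zr⁴⁺; larger — Sr²⁺, Rb⁺, Cs⁺, I⁻. Count: 2.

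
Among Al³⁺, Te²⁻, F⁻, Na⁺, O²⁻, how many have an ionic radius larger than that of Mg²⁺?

Work out protons and electrons: Al³⁺ has 10 e⁻ (Z=13), Mg²⁺ has 10 e⁻ (Z=12), Na⁺ has 10 e⁻ (Z=11), F⁻ has 10 e⁻ (Z=9), O²⁻ has 10 e⁻ (Z=8), Te²⁻ has 54 e⁻ (Z=52). Al³⁺ < Mg²⁺ (isoelectronic, higher Z=13 is smaller); Mg²⁺ < Na⁺ (isoelectronic, higher Z=12 is smaller); Na⁺ < F⁻ (both 10 e⁻, Z=11>9); F⁻ < O²⁻ (both 10 e⁻, Z=9>8); O²⁻ < Te²⁻ (same group, 3 shells fewer).
Relative to Mg²⁺, the ions that are larger are Na⁺, F⁻, O²⁻, Te²⁻. Count: 4.

4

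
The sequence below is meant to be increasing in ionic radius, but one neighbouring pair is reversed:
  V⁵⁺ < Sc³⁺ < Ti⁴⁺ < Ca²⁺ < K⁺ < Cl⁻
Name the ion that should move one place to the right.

Sc³⁺

Compare adjacent ions: both have 18 electrons but Z(Ti)=22 > Z(Sc)=21, so Ti⁴⁺ should be the smaller of the two — yet in this increasing list Sc³⁺ sits before Ti⁴⁺. Nothing else is reversed, so Sc³⁺ should move one place to the right.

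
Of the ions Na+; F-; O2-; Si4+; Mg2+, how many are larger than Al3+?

Isoelectronic series (10 e⁻ each). Size is set by nuclear charge: more protons means a smaller ion. Si4+ (Z=14), Al3+ (Z=13), Mg2+ (Z=12), Na+ (Z=11), F- (Z=9), O2- (Z=8).
Placing each against Al3+: smaller — Si4+; larger — Mg2+, Na+, F-, O2-. Count: 4.

4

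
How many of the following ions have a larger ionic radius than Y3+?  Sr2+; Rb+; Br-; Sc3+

3

Electron counts and nuclear charges: Sc3+: 18 e⁻, Z=21, Y3+: 36 e⁻, Z=39, Sr2+: 36 e⁻, Z=38, Rb+: 36 e⁻, Z=37, Br-: 36 e⁻, Z=35. Sc3+ < Y3+ (same group, period 4 vs 5); Y3+ < Sr2+ (isoelectronic, higher Z=39 is smaller); Sr2+ < Rb+ (isoelectronic, higher Z=38 is smaller); Rb+ < Br- (isoelectronic, higher Z=37 is smaller).
Relative to Y3+, the ions that are larger are Sr2+, Rb+, Br-. Count: 3.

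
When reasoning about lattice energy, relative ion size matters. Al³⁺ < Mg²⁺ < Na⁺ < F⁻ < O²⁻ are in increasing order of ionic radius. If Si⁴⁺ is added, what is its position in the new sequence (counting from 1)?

1

All of these have 10 electrons (isoelectronic). With the same electron cloud, the ion with the most protons pulls it in tightest. Nuclear charges: Si⁴⁺ (Z=14), Al³⁺ (Z=13), Mg²⁺ (Z=12), Na⁺ (Z=11), F⁻ (Z=9), O²⁻ (Z=8). Highest Z is smallest.
Putting Si⁴⁺ in gives Si⁴⁺ < Al³⁺ < Mg²⁺ < Na⁺ < F⁻ < O²⁻; it lands at slot 1.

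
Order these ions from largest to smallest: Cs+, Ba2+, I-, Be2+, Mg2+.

I- > Cs+ > Ba2+ > Mg2+ > Be2+

Tabulating Z and e⁻: Be2+: 2 e⁻, Z=4, Mg2+: 10 e⁻, Z=12, Ba2+: 54 e⁻, Z=56, Cs+: 54 e⁻, Z=55, I-: 54 e⁻, Z=53. Be2+ < Mg2+ (same group, 1 shell fewer); Mg2+ < Ba2+ (same group, period 3 vs 6); Ba2+ < Cs+ (isoelectronic, higher Z=56 is smaller); Cs+ < I- (isoelectronic, higher Z=55 is smaller).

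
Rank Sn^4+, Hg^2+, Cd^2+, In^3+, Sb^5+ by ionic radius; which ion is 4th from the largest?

Sb^5+ has 46 e⁻ (Z=51), Sn^4+ has 46 e⁻ (Z=50), In^3+ has 46 e⁻ (Z=49), Cd^2+ has 46 e⁻ (Z=48), Hg^2+ has 78 e⁻ (Z=80). Sb^5+ < Sn^4+ (both 46 e⁻, Z=51>50); Sn^4+ < In^3+ (both 46 e⁻, Z=50>49); In^3+ < Cd^2+ (both 46 e⁻, Z=49>48); Cd^2+ < Hg^2+ (same group, 1 shell fewer).
Ordering: Sb^5+ < Sn^4+ < In^3+ < Cd^2+ < Hg^2+. The 4th largest is Sn^4+.

Sn^4+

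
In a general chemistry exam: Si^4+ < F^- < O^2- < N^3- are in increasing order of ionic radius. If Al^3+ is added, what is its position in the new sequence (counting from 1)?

2

These species are isoelectronic with 10 electrons. The only difference is the number of protons: Si^4+ (Z=14), Al^3+ (Z=13), F^- (Z=9), O^2- (Z=8), N^3- (Z=7). The strongest nuclear pull (Si^4+) gives the smallest ion.
With Al^3+ included the full order is Si^4+ < Al^3+ < F^- < O^2- < N^3-, so it takes position 2.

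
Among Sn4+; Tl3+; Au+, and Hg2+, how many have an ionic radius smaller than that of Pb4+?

Tabulating Z and e⁻: Sn4+: 46 e⁻, Z=50, Pb4+: 78 e⁻, Z=82, Tl3+: 78 e⁻, Z=81, Hg2+: 78 e⁻, Z=80, Au+: 78 e⁻, Z=79. Sn4+ < Pb4+ (same group, period 5 vs 6); Pb4+ < Tl3+ (isoelectronic, higher Z=82 is smaller); Tl3+ < Hg2+ (isoelectronic, higher Z=81 is smaller); Hg2+ < Au+ (isoelectronic, higher Z=80 is smaller).
Overall: Sn4+ < Pb4+ < Tl3+ < Hg2+ < Au+. Pb4+ has 1 below it and 3 above. So 1 is smaller.

1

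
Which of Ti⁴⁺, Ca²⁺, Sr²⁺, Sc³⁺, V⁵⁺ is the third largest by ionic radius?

Sc³⁺

First list Z and electron count for each: V⁵⁺ (Z=23, 18 e⁻), Ti⁴⁺ (Z=22, 18 e⁻), Sc³⁺ (Z=21, 18 e⁻), Ca²⁺ (Z=20, 18 e⁻), Sr²⁺ (Z=38, 36 e⁻). V⁵⁺ < Ti⁴⁺ (both 18 e⁻, Z=23>22); Ti⁴⁺ < Sc³⁺ (isoelectronic, higher Z=22 is smaller); Sc³⁺ < Ca²⁺ (both 18 e⁻, Z=21>20); Ca²⁺ < Sr²⁺ (same group, 1 shell fewer).
So the order is V⁵⁺ < Ti⁴⁺ < Sc³⁺ < Ca²⁺ < Sr²⁺; the 3rd-largest ion is Sc³⁺.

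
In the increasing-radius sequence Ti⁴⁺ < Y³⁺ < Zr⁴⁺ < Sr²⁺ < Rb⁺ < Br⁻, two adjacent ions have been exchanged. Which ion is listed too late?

Compare adjacent ions: Zr⁴⁺ and Y³⁺ share 36 electrons; the higher nuclear charge on Zr (Z=40) contracts it more, so Zr⁴⁺ < Y³⁺ — yet in this increasing list Y³⁺ sits before Zr⁴⁺. Nothing else is reversed, so Zr⁴⁺ should move one place to the left.

Zr⁴⁺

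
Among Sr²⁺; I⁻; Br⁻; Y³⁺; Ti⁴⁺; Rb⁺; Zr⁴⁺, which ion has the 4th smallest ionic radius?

Sr²⁺

Tabulating Z and e⁻: Ti⁴⁺: 18 e⁻, Z=22, Zr⁴⁺: 36 e⁻, Z=40, Y³⁺: 36 e⁻, Z=39, Sr²⁺: 36 e⁻, Z=38, Rb⁺: 36 e⁻, Z=37, Br⁻: 36 e⁻, Z=35, I⁻: 54 e⁻, Z=53. Ti⁴⁺ < Zr⁴⁺ (same group, 1 shell fewer); Zr⁴⁺ < Y³⁺ (both 36 e⁻, Z=40>39); Y³⁺ < Sr²⁺ (isoelectronic, higher Z=39 is smaller); Sr²⁺ < Rb⁺ (both 36 e⁻, Z=38>37); Rb⁺ < Br⁻ (both 36 e⁻, Z=37>35); Br⁻ < I⁻ (same group, period 4 vs 5).
That gives Ti⁴⁺ < Zr⁴⁺ < Y³⁺ < Sr²⁺ < Rb⁺ < Br⁻ < I⁻. From the smallest end, number 4 is Sr²⁺.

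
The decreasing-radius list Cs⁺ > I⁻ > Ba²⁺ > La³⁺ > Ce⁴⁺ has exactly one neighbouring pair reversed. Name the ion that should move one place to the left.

I⁻

Scanning neighbour by neighbour, only Cs⁺/I⁻ violates a trend: Cs⁺ and I⁻ share 54 electrons; the higher nuclear charge on Cs (Z=55) contracts it more, so Cs⁺ < I⁻. That makes I⁻ the one sitting a position late relative to where it belongs.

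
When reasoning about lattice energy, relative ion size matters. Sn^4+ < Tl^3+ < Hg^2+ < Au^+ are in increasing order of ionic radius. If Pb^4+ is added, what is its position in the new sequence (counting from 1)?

Tabulating Z and e⁻: Sn^4+ has 46 e⁻ (Z=50), Pb^4+ has 78 e⁻ (Z=82), Tl^3+ has 78 e⁻ (Z=81), Hg^2+ has 78 e⁻ (Z=80), Au^+ has 78 e⁻ (Z=79). Sn^4+ < Pb^4+ (same group, period 5 vs 6); Pb^4+ < Tl^3+ (both 78 e⁻, Z=82>81); Tl^3+ < Hg^2+ (isoelectronic, higher Z=81 is smaller); Hg^2+ < Au^+ (both 78 e⁻, Z=80>79).
With Pb^4+ included the full order is Sn^4+ < Pb^4+ < Tl^3+ < Hg^2+ < Au^+, so it takes position 2.

2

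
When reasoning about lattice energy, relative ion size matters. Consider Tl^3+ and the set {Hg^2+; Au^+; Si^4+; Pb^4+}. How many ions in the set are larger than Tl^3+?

Si^4+ has 10 e⁻ (Z=14), Pb^4+ has 78 e⁻ (Z=82), Tl^3+ has 78 e⁻ (Z=81), Hg^2+ has 78 e⁻ (Z=80), Au^+ has 78 e⁻ (Z=79). Si^4+ < Pb^4+ (same group, 3 shells fewer); Pb^4+ < Tl^3+ (isoelectronic, higher Z=82 is smaller); Tl^3+ < Hg^2+ (isoelectronic, higher Z=81 is smaller); Hg^2+ < Au^+ (both 78 e⁻, Z=80>79).
Overall: Si^4+ < Pb^4+ < Tl^3+ < Hg^2+ < Au^+. Tl^3+ has 2 below it and 2 above. So 2 are larger.

2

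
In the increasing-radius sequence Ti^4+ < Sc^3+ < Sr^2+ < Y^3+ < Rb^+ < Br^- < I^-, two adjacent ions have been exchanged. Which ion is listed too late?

Y^3+

The pair Sr^2+, Y^3+ is the wrong way round — Y^3+ and Sr^2+ share 36 electrons; the higher nuclear charge on Y (Z=39) contracts it more, so Y^3+ < Sr^2+. All other adjacent pairs agree with periodic trends, so Y^3+ is the misplaced ion.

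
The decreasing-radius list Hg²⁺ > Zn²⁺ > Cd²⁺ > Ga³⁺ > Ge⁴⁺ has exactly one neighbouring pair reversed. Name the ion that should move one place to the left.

Scanning neighbour by neighbour, only Zn²⁺/Cd²⁺ violates a trend: Zn²⁺ and Cd²⁺ are in one column with the same charge; the lighter period-4 ion has one fewer shell and is smaller. That makes Cd²⁺ the one sitting a position late relative to where it belongs.

Cd²⁺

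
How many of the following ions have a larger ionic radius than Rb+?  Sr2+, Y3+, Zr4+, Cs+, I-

2

Electron counts and nuclear charges: Zr4+: 36 e⁻, Z=40, Y3+: 36 e⁻, Z=39, Sr2+: 36 e⁻, Z=38, Rb+: 36 e⁻, Z=37, Cs+: 54 e⁻, Z=55, I-: 54 e⁻, Z=53. Zr4+ < Y3+ (both 36 e⁻, Z=40>39); Y3+ < Sr2+ (isoelectronic, higher Z=39 is smaller); Sr2+ < Rb+ (both 36 e⁻, Z=38>37); Rb+ < Cs+ (same group, period 5 vs 6); Cs+ < I- (isoelectronic, higher Z=55 is smaller).
Placing each against Rb+: smaller — Zr4+, Y3+, Sr2+; larger — Cs+, I-. So 2 are larger.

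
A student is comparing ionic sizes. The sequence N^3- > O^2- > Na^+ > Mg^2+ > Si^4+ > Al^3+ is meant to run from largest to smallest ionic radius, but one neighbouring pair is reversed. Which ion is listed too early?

The pair Si^4+, Al^3+ is the wrong way round — Si^4+ and Al^3+ share 10 electrons; the higher nuclear charge on Si (Z=14) contracts it more, so Si^4+ < Al^3+. All other adjacent pairs agree with periodic trends, so Si^4+ is the misplaced ion.

Si^4+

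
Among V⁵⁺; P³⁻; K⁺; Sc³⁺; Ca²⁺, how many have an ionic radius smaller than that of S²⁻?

Isoelectronic series (18 e⁻ each). Size is set by nuclear charge: more protons means a smaller ion. V⁵⁺ (Z=23), Sc³⁺ (Z=21), Ca²⁺ (Z=20), K⁺ (Z=19), S²⁻ (Z=16), P³⁻ (Z=15).
Overall: V⁵⁺ < Sc³⁺ < Ca²⁺ < K⁺ < S²⁻ < P³⁻. S²⁻ has 4 below it and 1 above. That's 4.

4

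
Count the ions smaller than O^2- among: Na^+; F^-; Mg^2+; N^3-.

3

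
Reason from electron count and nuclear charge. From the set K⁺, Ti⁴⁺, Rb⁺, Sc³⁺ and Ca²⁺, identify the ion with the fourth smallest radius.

K⁺

Tabulating Z and e⁻: Ti⁴⁺: 18 e⁻, Z=22, Sc³⁺: 18 e⁻, Z=21, Ca²⁺: 18 e⁻, Z=20, K⁺: 18 e⁻, Z=19, Rb⁺: 36 e⁻, Z=37. Ti⁴⁺ < Sc³⁺ (isoelectronic, higher Z=22 is smaller); Sc³⁺ < Ca²⁺ (both 18 e⁻, Z=21>20); Ca²⁺ < K⁺ (isoelectronic, higher Z=20 is smaller); K⁺ < Rb⁺ (same group, period 4 vs 5).
That gives Ti⁴⁺ < Sc³⁺ < Ca²⁺ < K⁺ < Rb⁺. From the smallest end, number 4 is K⁺.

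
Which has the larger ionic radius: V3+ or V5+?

V3+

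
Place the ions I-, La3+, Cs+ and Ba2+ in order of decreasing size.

Isoelectronic series (54 e⁻ each). Size is set by nuclear charge: more protons means a smaller ion. La3+ (Z=57), Ba2+ (Z=56), Cs+ (Z=55), I- (Z=53).

I- > Cs+ > Ba2+ > La3+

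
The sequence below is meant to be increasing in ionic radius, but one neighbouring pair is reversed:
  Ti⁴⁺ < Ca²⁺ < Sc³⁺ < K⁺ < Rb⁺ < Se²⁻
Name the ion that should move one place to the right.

Compare adjacent ions: both have 18 electrons but Z(Sc)=21 > Z(Ca)=20, so Sc³⁺ should be the smaller of the two — yet in this increasing list Ca²⁺ sits before Sc³⁺. Nothing else is reversed, so Ca²⁺ should move one place to the right.

Ca²⁺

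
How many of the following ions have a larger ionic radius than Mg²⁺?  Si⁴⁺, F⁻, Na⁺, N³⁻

All of these have 10 electrons (isoelectronic). With the same electron cloud, the ion with the most protons pulls it in tightest. Nuclear charges: Si⁴⁺ (Z=14), Mg²⁺ (Z=12), Na⁺ (Z=11), F⁻ (Z=9), N³⁻ (Z=7). Highest Z is smallest.
Placing each against Mg²⁺: smaller — Si⁴⁺; larger — Na⁺, F⁻, N³⁻. Count: 3.

3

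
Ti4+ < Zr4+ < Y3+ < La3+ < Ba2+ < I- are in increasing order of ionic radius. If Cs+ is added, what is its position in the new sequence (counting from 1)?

6

Work out protons and electrons: Ti4+ has 18 e⁻ (Z=22), Zr4+ has 36 e⁻ (Z=40), Y3+ has 36 e⁻ (Z=39), La3+ has 54 e⁻ (Z=57), Ba2+ has 54 e⁻ (Z=56), Cs+ has 54 e⁻ (Z=55), I- has 54 e⁻ (Z=53). Ti4+ < Zr4+ (same group, period 4 vs 5); Zr4+ < Y3+ (isoelectronic, higher Z=40 is smaller); Y3+ < La3+ (same group, period 5 vs 6); La3+ < Ba2+ (isoelectronic, higher Z=57 is smaller); Ba2+ < Cs+ (isoelectronic, higher Z=56 is smaller); Cs+ < I- (isoelectronic, higher Z=55 is smaller).
The complete sequence is Ti4+ < Zr4+ < Y3+ < La3+ < Ba2+ < Cs+ < I-. Cs+ sits at position 6.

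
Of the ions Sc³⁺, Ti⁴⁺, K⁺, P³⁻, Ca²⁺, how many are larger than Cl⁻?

1

Each ion has 18 electrons. The ranking follows nuclear charge in reverse — greater Z gives a smaller radius. Ti⁴⁺ (Z=22), Sc³⁺ (Z=21), Ca²⁺ (Z=20), K⁺ (Z=19), Cl⁻ (Z=17), P³⁻ (Z=15).
Placing each against Cl⁻: smaller — Ti⁴⁺, Sc³⁺, Ca²⁺, K⁺; larger — P³⁻. That's 1.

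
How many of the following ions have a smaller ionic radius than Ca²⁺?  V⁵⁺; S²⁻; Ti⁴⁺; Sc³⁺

3

Each ion has 18 electrons. The ranking follows nuclear charge in reverse — greater Z gives a smaller radius. V⁵⁺ (Z=23), Ti⁴⁺ (Z=22), Sc³⁺ (Z=21), Ca²⁺ (Z=20), S²⁻ (Z=16).
Ordering all of them (including Ca²⁺) by radius gives V⁵⁺ < Ti⁴⁺ < Sc³⁺ < Ca²⁺ < S²⁻. That's 3.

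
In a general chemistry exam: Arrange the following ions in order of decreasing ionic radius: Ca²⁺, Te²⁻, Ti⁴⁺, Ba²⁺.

Ti⁴⁺ has 18 e⁻ (Z=22), Ca²⁺ has 18 e⁻ (Z=20), Ba²⁺ has 54 e⁻ (Z=56), Te²⁻ has 54 e⁻ (Z=52). Ti⁴⁺ < Ca²⁺ (both 18 e⁻, Z=22>20); Ca²⁺ < Ba²⁺ (same group, period 4 vs 6); Ba²⁺ < Te²⁻ (both 54 e⁻, Z=56>52).

Te²⁻ > Ba²⁺ > Ca²⁺ > Ti⁴⁺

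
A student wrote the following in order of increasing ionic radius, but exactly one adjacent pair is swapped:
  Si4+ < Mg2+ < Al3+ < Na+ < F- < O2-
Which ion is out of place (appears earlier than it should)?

Check each adjacent pair. Mg2+ and Al3+ are reversed: they are isoelectronic (10 e⁻) and Al has more protons than Mg (13 vs 12), making Al3+ smaller. No other neighbouring pair contradicts the periodic trends, so Mg2+ is the ion listed too early.

Mg2+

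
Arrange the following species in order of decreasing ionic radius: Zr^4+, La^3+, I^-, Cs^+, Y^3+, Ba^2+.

I^- > Cs^+ > Ba^2+ > La^3+ > Y^3+ > Zr^4+

Zr^4+ (Z=40, 36 e⁻), Y^3+ (Z=39, 36 e⁻), La^3+ (Z=57, 54 e⁻), Ba^2+ (Z=56, 54 e⁻), Cs^+ (Z=55, 54 e⁻), I^- (Z=53, 54 e⁻). Zr^4+ < Y^3+ (isoelectronic, higher Z=40 is smaller); Y^3+ < La^3+ (same group, period 5 vs 6); La^3+ < Ba^2+ (isoelectronic, higher Z=57 is smaller); Ba^2+ < Cs^+ (isoelectronic, higher Z=56 is smaller); Cs^+ < I^- (isoelectronic, higher Z=55 is smaller).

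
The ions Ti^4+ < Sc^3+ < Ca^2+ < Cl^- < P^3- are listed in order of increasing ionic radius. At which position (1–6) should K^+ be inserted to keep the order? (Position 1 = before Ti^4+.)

4

Isoelectronic series (18 e⁻ each). Size is set by nuclear charge: more protons means a smaller ion. Ti^4+ (Z=22), Sc^3+ (Z=21), Ca^2+ (Z=20), K^+ (Z=19), Cl^- (Z=17), P^3- (Z=15).
With K^+ included the full order is Ti^4+ < Sc^3+ < Ca^2+ < K^+ < Cl^- < P^3-, so it takes position 4.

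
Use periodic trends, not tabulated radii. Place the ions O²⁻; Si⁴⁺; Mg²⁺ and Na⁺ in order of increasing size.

Si⁴⁺ < Mg²⁺ < Na⁺ < O²⁻

Isoelectronic series (10 e⁻ each). Size is set by nuclear charge: more protons means a smaller ion. Si⁴⁺ (Z=14), Mg²⁺ (Z=12), Na⁺ (Z=11), O²⁻ (Z=8).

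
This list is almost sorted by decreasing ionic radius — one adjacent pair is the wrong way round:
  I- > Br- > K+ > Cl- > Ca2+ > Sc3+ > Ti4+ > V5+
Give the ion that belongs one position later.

K+

Scanning neighbour by neighbour, only K+/Cl- violates a trend: they are isoelectronic (18 e⁻) and K has more protons than Cl (19 vs 17), making K+ smaller. That makes K+ the one sitting a position early relative to where it belongs.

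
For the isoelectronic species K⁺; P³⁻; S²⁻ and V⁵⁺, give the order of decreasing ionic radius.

P³⁻ > S²⁻ > K⁺ > V⁵⁺

Isoelectronic series (18 e⁻ each). Size is set by nuclear charge: more protons means a smaller ion. V⁵⁺ (Z=23), K⁺ (Z=19), S²⁻ (Z=16), P³⁻ (Z=15).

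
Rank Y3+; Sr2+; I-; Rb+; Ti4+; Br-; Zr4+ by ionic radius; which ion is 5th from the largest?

Y3+

Ti4+ (Z=22, 18 e⁻), Zr4+ (Z=40, 36 e⁻), Y3+ (Z=39, 36 e⁻), Sr2+ (Z=38, 36 e⁻), Rb+ (Z=37, 36 e⁻), Br- (Z=35, 36 e⁻), I- (Z=53, 54 e⁻). Ti4+ < Zr4+ (same group, 1 shell fewer); Zr4+ < Y3+ (both 36 e⁻, Z=40>39); Y3+ < Sr2+ (both 36 e⁻, Z=39>38); Sr2+ < Rb+ (both 36 e⁻, Z=38>37); Rb+ < Br- (isoelectronic, higher Z=37 is smaller); Br- < I- (same group, 1 shell fewer).
Full ascending order: Ti4+ < Zr4+ < Y3+ < Sr2+ < Rb+ < Br- < I-. Counting from the largest, position 5 is Y3+.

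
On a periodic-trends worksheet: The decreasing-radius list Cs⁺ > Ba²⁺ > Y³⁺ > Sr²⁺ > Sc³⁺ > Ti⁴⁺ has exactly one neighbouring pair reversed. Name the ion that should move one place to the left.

The pair Y³⁺, Sr²⁺ is the wrong way round — Y³⁺ and Sr²⁺ share 36 electrons; the higher nuclear charge on Y (Z=39) contracts it more, so Y³⁺ < Sr²⁺. All other adjacent pairs agree with periodic trends, so Sr²⁺ is the misplaced ion.

Sr²⁺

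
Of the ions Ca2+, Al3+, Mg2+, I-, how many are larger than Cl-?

1

First list Z and electron count for each: Al3+ (Z=13, 10 e⁻), Mg2+ (Z=12, 10 e⁻), Ca2+ (Z=20, 18 e⁻), Cl- (Z=17, 18 e⁻), I- (Z=53, 54 e⁻). Al3+ < Mg2+ (isoelectronic, higher Z=13 is smaller); Mg2+ < Ca2+ (same group, 1 shell fewer); Ca2+ < Cl- (both 18 e⁻, Z=20>17); Cl- < I- (same group, 2 shells fewer).
Ordering all of them (including Cl-) by radius gives Al3+ < Mg2+ < Ca2+ < Cl- < I-. That's 1.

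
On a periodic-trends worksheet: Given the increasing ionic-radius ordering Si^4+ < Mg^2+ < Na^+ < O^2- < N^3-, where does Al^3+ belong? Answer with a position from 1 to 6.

2

These species are isoelectronic with 10 electrons. The only difference is the number of protons: Si^4+ (Z=14), Al^3+ (Z=13), Mg^2+ (Z=12), Na^+ (Z=11), O^2- (Z=8), N^3- (Z=7). The strongest nuclear pull (Si^4+) gives the smallest ion.
The complete sequence is Si^4+ < Al^3+ < Mg^2+ < Na^+ < O^2- < N^3-. Al^3+ sits at position 2.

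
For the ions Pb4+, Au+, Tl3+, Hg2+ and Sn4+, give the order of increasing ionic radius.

Sn4+ < Pb4+ < Tl3+ < Hg2+ < Au+

First list Z and electron count for each: Sn4+: 46 e⁻, Z=50, Pb4+: 78 e⁻, Z=82, Tl3+: 78 e⁻, Z=81, Hg2+: 78 e⁻, Z=80, Au+: 78 e⁻, Z=79. Sn4+ < Pb4+ (same group, 1 shell fewer); Pb4+ < Tl3+ (isoelectronic, higher Z=82 is smaller); Tl3+ < Hg2+ (both 78 e⁻, Z=81>80); Hg2+ < Au+ (both 78 e⁻, Z=80>79).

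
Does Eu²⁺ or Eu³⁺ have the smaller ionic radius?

For a single element, ionic radius drops as positive charge rises — Eu³⁺ < Eu²⁺.

Eu³⁺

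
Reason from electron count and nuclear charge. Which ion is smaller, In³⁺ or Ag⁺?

In³⁺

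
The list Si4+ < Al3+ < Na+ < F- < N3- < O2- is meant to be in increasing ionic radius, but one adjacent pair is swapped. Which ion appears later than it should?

O2-

Check each adjacent pair. N3- and O2- are reversed: O2- and N3- share 10 electrons; the higher nuclear charge on O (Z=8) contracts it more, so O2- < N3-. No other neighbouring pair contradicts the periodic trends, so O2- is the ion listed too late.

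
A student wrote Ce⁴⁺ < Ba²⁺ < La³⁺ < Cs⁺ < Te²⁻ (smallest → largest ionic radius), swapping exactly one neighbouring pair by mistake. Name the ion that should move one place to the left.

La³⁺

Check each adjacent pair. Ba²⁺ and La³⁺ are reversed: La³⁺ and Ba²⁺ share 54 electrons; the higher nuclear charge on La (Z=57) contracts it more, so La³⁺ < Ba²⁺. No other neighbouring pair contradicts the periodic trends, so La³⁺ is the ion listed too late.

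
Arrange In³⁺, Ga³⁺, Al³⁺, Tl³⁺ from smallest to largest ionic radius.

Al³⁺ < Ga³⁺ < In³⁺ < Tl³⁺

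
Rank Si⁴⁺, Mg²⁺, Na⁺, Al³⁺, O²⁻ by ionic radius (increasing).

All of these have 10 electrons (isoelectronic). With the same electron cloud, the ion with the most protons pulls it in tightest. Nuclear charges: Si⁴⁺ (Z=14), Al³⁺ (Z=13), Mg²⁺ (Z=12), Na⁺ (Z=11), O²⁻ (Z=8). Highest Z is smallest.

Si⁴⁺ < Al³⁺ < Mg²⁺ < Na⁺ < O²⁻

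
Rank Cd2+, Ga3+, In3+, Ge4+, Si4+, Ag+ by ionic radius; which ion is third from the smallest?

Ga3+

Si4+: 10 e⁻, Z=14, Ge4+: 28 e⁻, Z=32, Ga3+: 28 e⁻, Z=31, In3+: 46 e⁻, Z=49, Cd2+: 46 e⁻, Z=48, Ag+: 46 e⁻, Z=47. Si4+ < Ge4+ (same group, period 3 vs 4); Ge4+ < Ga3+ (both 28 e⁻, Z=32>31); Ga3+ < In3+ (same group, period 4 vs 5); In3+ < Cd2+ (both 46 e⁻, Z=49>48); Cd2+ < Ag+ (isoelectronic, higher Z=48 is smaller).
Full ascending order: Si4+ < Ge4+ < Ga3+ < In3+ < Cd2+ < Ag+. Counting from the smallest, position 3 is Ga3+.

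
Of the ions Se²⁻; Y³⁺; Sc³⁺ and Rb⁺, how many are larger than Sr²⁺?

2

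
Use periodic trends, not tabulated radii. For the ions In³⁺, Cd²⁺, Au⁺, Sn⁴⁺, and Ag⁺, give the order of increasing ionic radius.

First list Z and electron count for each: Sn⁴⁺ (Z=50, 46 e⁻), In³⁺ (Z=49, 46 e⁻), Cd²⁺ (Z=48, 46 e⁻), Ag⁺ (Z=47, 46 e⁻), Au⁺ (Z=79, 78 e⁻). Sn⁴⁺ < In³⁺ (isoelectronic, higher Z=50 is smaller); In³⁺ < Cd²⁺ (both 46 e⁻, Z=49>48); Cd²⁺ < Ag⁺ (isoelectronic, higher Z=48 is smaller); Ag⁺ < Au⁺ (same group, 1 shell fewer).

Sn⁴⁺ < In³⁺ < Cd²⁺ < Ag⁺ < Au⁺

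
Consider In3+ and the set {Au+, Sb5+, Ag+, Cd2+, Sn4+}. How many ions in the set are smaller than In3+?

Electron counts and nuclear charges: Sb5+ (Z=51, 46 e⁻), Sn4+ (Z=50, 46 e⁻), In3+ (Z=49, 46 e⁻), Cd2+ (Z=48, 46 e⁻), Ag+ (Z=47, 46 e⁻), Au+ (Z=79, 78 e⁻). Sb5+ < Sn4+ (isoelectronic, higher Z=51 is smaller); Sn4+ < In3+ (isoelectronic, higher Z=50 is smaller); In3+ < Cd2+ (both 46 e⁻, Z=49>48); Cd2+ < Ag+ (both 46 e⁻, Z=48>47); Ag+ < Au+ (same group, period 5 vs 6).
Overall: Sb5+ < Sn4+ < In3+ < Cd2+ < Ag+ < Au+. In3+ has 2 below it and 3 above. That's 2.

2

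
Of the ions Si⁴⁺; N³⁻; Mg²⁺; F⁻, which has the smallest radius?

Each ion has 10 electrons. The ranking follows nuclear charge in reverse — greater Z gives a smaller radius. Si⁴⁺ (Z=14), Mg²⁺ (Z=12), F⁻ (Z=9), N³⁻ (Z=7).

Si⁴⁺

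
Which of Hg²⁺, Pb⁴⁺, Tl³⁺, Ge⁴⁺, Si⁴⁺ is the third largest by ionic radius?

Si⁴⁺ has 10 e⁻ (Z=14), Ge⁴⁺ has 28 e⁻ (Z=32), Pb⁴⁺ has 78 e⁻ (Z=82), Tl³⁺ has 78 e⁻ (Z=81), Hg²⁺ has 78 e⁻ (Z=80). Si⁴⁺ < Ge⁴⁺ (same group, period 3 vs 4); Ge⁴⁺ < Pb⁴⁺ (same group, period 4 vs 6); Pb⁴⁺ < Tl³⁺ (both 78 e⁻, Z=82>81); Tl³⁺ < Hg²⁺ (both 78 e⁻, Z=81>80).
So the order is Si⁴⁺ < Ge⁴⁺ < Pb⁴⁺ < Tl³⁺ < Hg²⁺; the 3rd-largest ion is Pb⁴⁺.

Pb⁴⁺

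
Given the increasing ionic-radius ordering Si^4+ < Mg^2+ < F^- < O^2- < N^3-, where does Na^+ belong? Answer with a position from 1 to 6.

Isoelectronic series (10 e⁻ each). Size is set by nuclear charge: more protons means a smaller ion. Si^4+ (Z=14), Mg^2+ (Z=12), Na^+ (Z=11), F^- (Z=9), O^2- (Z=8), N^3- (Z=7).
The complete sequence is Si^4+ < Mg^2+ < Na^+ < F^- < O^2- < N^3-. Na^+ sits at position 3.

3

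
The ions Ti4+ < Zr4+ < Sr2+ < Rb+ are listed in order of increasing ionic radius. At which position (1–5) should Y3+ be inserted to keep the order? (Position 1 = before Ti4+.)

3

First list Z and electron count for each: Ti4+ has 18 e⁻ (Z=22), Zr4+ has 36 e⁻ (Z=40), Y3+ has 36 e⁻ (Z=39), Sr2+ has 36 e⁻ (Z=38), Rb+ has 36 e⁻ (Z=37). Ti4+ < Zr4+ (same group, period 4 vs 5); Zr4+ < Y3+ (both 36 e⁻, Z=40>39); Y3+ < Sr2+ (isoelectronic, higher Z=39 is smaller); Sr2+ < Rb+ (isoelectronic, higher Z=38 is smaller).
Putting Y3+ in gives Ti4+ < Zr4+ < Y3+ < Sr2+ < Rb+; it lands at slot 3.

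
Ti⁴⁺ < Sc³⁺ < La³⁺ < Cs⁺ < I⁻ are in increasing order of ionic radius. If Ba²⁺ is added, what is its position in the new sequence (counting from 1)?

Work out protons and electrons: Ti⁴⁺ (Z=22, 18 e⁻), Sc³⁺ (Z=21, 18 e⁻), La³⁺ (Z=57, 54 e⁻), Ba²⁺ (Z=56, 54 e⁻), Cs⁺ (Z=55, 54 e⁻), I⁻ (Z=53, 54 e⁻). Ti⁴⁺ < Sc³⁺ (isoelectronic, higher Z=22 is smaller); Sc³⁺ < La³⁺ (same group, period 4 vs 6); La³⁺ < Ba²⁺ (isoelectronic, higher Z=57 is smaller); Ba²⁺ < Cs⁺ (isoelectronic, higher Z=56 is smaller); Cs⁺ < I⁻ (isoelectronic, higher Z=55 is smaller).
With Ba²⁺ included the full order is Ti⁴⁺ < Sc³⁺ < La³⁺ < Ba²⁺ < Cs⁺ < I⁻, so it takes position 4.

4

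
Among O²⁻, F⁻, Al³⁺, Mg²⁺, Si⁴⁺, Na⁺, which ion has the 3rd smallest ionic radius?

Isoelectronic series (10 e⁻ each). Size is set by nuclear charge: more protons means a smaller ion. Si⁴⁺ (Z=14), Al³⁺ (Z=13), Mg²⁺ (Z=12), Na⁺ (Z=11), F⁻ (Z=9), O²⁻ (Z=8).
Full ascending order: Si⁴⁺ < Al³⁺ < Mg²⁺ < Na⁺ < F⁻ < O²⁻. Counting from the smallest, position 3 is Mg²⁺.

Mg²⁺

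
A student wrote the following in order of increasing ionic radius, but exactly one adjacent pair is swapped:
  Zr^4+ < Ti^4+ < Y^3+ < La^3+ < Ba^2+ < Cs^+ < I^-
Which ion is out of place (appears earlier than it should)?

Zr^4+

Compare adjacent ions: same group and charge — period 4 sits above period 5, so Ti^4+ is smaller — yet in this increasing list Zr^4+ sits before Ti^4+. Nothing else is reversed, so Zr^4+ should move one place to the right.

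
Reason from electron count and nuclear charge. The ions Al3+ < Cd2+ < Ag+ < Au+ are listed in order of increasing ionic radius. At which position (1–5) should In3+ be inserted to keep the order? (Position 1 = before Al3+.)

2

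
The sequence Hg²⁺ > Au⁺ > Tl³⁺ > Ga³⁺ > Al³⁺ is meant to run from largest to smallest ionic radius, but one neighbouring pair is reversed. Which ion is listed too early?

Hg²⁺

The pair Hg²⁺, Au⁺ is the wrong way round — both have 78 electrons but Z(Hg)=80 > Z(Au)=79, so Hg²⁺ should be the smaller of the two. All other adjacent pairs agree with periodic trends, so Hg²⁺ is the misplaced ion.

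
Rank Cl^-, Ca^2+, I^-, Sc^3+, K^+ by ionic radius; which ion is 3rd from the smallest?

K^+

Sc^3+ (Z=21, 18 e⁻), Ca^2+ (Z=20, 18 e⁻), K^+ (Z=19, 18 e⁻), Cl^- (Z=17, 18 e⁻), I^- (Z=53, 54 e⁻). Sc^3+ < Ca^2+ (isoelectronic, higher Z=21 is smaller); Ca^2+ < K^+ (isoelectronic, higher Z=20 is smaller); K^+ < Cl^- (isoelectronic, higher Z=19 is smaller); Cl^- < I^- (same group, period 3 vs 5).
So the order is Sc^3+ < Ca^2+ < K^+ < Cl^- < I^-; the 3rd-smallest ion is K^+.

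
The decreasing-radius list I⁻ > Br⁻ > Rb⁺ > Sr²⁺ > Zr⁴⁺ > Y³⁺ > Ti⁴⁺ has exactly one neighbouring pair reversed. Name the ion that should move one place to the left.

The pair Zr⁴⁺, Y³⁺ is the wrong way round — Zr⁴⁺ and Y³⁺ share 36 electrons; the higher nuclear charge on Zr (Z=40) contracts it more, so Zr⁴⁺ < Y³⁺. All other adjacent pairs agree with periodic trends, so Y³⁺ is the misplaced ion.

Y³⁺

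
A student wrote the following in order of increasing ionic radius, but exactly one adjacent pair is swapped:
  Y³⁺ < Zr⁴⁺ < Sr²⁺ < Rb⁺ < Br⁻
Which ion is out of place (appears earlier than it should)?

Y³⁺

Check each adjacent pair. Y³⁺ and Zr⁴⁺ are reversed: both have 36 electrons but Z(Zr)=40 > Z(Y)=39, so Zr⁴⁺ should be the smaller of the two. No other neighbouring pair contradicts the periodic trends, so Y³⁺ is the ion listed too early.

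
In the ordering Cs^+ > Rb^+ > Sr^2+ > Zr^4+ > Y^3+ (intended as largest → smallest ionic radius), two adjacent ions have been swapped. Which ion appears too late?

Y^3+

The pair Zr^4+, Y^3+ is the wrong way round — both have 36 electrons but Z(Zr)=40 > Z(Y)=39, so Zr^4+ should be the smaller of the two. All other adjacent pairs agree with periodic trends, so Y^3+ is the misplaced ion.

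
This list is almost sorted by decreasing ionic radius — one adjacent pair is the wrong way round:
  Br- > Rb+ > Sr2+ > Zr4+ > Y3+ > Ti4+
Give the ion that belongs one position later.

The pair Zr4+, Y3+ is the wrong way round — both have 36 electrons but Z(Zr)=40 > Z(Y)=39, so Zr4+ should be the smaller of the two. All other adjacent pairs agree with periodic trends, so Zr4+ is the misplaced ion.

Zr4+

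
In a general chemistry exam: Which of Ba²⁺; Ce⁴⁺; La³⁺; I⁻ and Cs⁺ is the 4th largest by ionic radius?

These species are isoelectronic with 54 electrons. The only difference is the number of protons: Ce⁴⁺ (Z=58), La³⁺ (Z=57), Ba²⁺ (Z=56), Cs⁺ (Z=55), I⁻ (Z=53). The strongest nuclear pull (Ce⁴⁺) gives the smallest ion.
Ordering: Ce⁴⁺ < La³⁺ < Ba²⁺ < Cs⁺ < I⁻. The 4th largest is La³⁺.

La³⁺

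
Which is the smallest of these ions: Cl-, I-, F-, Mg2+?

First list Z and electron count for each: Mg2+ (Z=12, 10 e⁻), F- (Z=9, 10 e⁻), Cl- (Z=17, 18 e⁻), I- (Z=53, 54 e⁻). Mg2+ < F- (both 10 e⁻, Z=12>9); F- < Cl- (same group, 1 shell fewer); Cl- < I- (same group, 2 shells fewer).

Mg2+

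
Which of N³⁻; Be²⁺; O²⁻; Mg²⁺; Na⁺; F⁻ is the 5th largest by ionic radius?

Mg²⁺

Be²⁺ has 2 e⁻ (Z=4), Mg²⁺ has 10 e⁻ (Z=12), Na⁺ has 10 e⁻ (Z=11), F⁻ has 10 e⁻ (Z=9), O²⁻ has 10 e⁻ (Z=8), N³⁻ has 10 e⁻ (Z=7). Be²⁺ < Mg²⁺ (same group, period 2 vs 3); Mg²⁺ < Na⁺ (isoelectronic, higher Z=12 is smaller); Na⁺ < F⁻ (isoelectronic, higher Z=11 is smaller); F⁻ < O²⁻ (isoelectronic, higher Z=9 is smaller); O²⁻ < N³⁻ (both 10 e⁻, Z=8>7).
Ordering: Be²⁺ < Mg²⁺ < Na⁺ < F⁻ < O²⁻ < N³⁻. The 5th largest is Mg²⁺.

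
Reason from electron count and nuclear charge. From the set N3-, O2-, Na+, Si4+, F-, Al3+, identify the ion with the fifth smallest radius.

All of these have 10 electrons (isoelectronic). With the same electron cloud, the ion with the most protons pulls it in tightest. Nuclear charges: Si4+ (Z=14), Al3+ (Z=13), Na+ (Z=11), F- (Z=9), O2- (Z=8), N3- (Z=7). Highest Z is smallest.
Ordering: Si4+ < Al3+ < Na+ < F- < O2- < N3-. The fifth smallest is O2-.

O2-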